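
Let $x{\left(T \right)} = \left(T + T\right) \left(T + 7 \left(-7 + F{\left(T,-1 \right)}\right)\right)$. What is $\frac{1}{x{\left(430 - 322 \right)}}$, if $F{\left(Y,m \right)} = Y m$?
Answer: $- \frac{1}{150552} \approx -6.6422 \cdot 10^{-6}$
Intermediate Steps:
$x{\left(T \right)} = 2 T \left(-49 - 6 T\right)$ ($x{\left(T \right)} = \left(T + T\right) \left(T + 7 \left(-7 + T \left(-1\right)\right)\right) = 2 T \left(T + 7 \left(-7 - T\right)\right) = 2 T \left(T - \left(49 + 7 T\right)\right) = 2 T \left(-49 - 6 T\right)$)
$\frac{1}{x{\left(430 - 322 \right)}} = \frac{1}{2 \left(430 - 322\right) \left(-49 - 6 \left(430 - 322\right)\right)} = \frac{1}{2 \cdot 108 \left(-49 - 648\right)} = \frac{1}{2 \cdot 108 \left(-697\right)} = \frac{1}{-150552} = - \frac{1}{150552}$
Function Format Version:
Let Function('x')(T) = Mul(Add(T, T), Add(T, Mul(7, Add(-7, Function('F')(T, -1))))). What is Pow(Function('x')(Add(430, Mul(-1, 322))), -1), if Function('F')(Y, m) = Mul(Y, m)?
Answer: Rational(-1, 150552) ≈ -6.6422e-6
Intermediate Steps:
Function('x')(T) = Mul(2, T, Add(-49, Mul(-6, T))) (Function('x')(T) = Mul(Add(T, T), Add(T, Mul(7, Add(-7, Mul(T, -1))))) = Mul(Mul(2, T), Add(T, Mul(7, Add(-7, Mul(-1, T))))) = Mul(Mul(2, T), Add(T, Add(-49, Mul(-7, T)))) = Mul(Mul(2, T), Add(-49, Mul(-6, T))) = Mul(2, T, Add(-49, Mul(-6, T))))
Pow(Function('x')(Add(430, Mul(-1, 322))), -1) = Pow(Mul(2, Add(430, Mul(-1, 322)), Add(-49, Mul(-6, Add(430, Mul(-1, 322))))), -1) = Pow(Mul(2, Add(430, -322), Add(-49, Mul(-6, Add(430, -322)))), -1) = Pow(Mul(2, 108, Add(-49, Mul(-6, 108))), -1) = Pow(Mul(2, 108, Add(-49, -648)), -1) = Pow(Mul(2, 108, -697), -1) = Pow(-150552, -1) = Rational(-1, 150552)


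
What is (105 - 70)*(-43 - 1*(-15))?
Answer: -980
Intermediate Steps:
(105 - 70)*(-43 - 1*(-15)) = 35*(-43 + 15) = 35*(-28) = -980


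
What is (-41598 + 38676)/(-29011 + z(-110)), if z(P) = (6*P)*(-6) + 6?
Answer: 2922/25045 ≈ 0.11667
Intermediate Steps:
z(P) = 6 - 36*P (z(P) = -36*P + 6 = 6 - 36*P)
(-41598 + 38676)/(-29011 + z(-110)) = (-41598 + 38676)/(-29011 + (6 - 36*(-110))) = -2922/(-29011 + (6 + 3960)) = -2922/(-29011 + 3966) = -2922/(-25045) = -2922*(-1/25045) = 2922/25045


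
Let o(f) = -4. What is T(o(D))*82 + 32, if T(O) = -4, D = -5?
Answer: -296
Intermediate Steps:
T(o(D))*82 + 32 = -4*82 + 32 = -328 + 32 = -296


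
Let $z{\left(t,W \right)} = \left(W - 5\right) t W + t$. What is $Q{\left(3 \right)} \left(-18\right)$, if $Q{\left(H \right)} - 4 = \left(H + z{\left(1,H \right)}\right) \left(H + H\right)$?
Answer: $144$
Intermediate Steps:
$z{\left(t,W \right)} = t + W t \left(-5 + W\right)$ ($z{\left(t,W \right)} = \left(-5 + W\right) t W + t = t \left(-5 + W\right) W + t = W t \left(-5 + W\right) + t = t + W t \left(-5 + W\right)$)
$Q{\left(H \right)} = 4 + 2 H \left(1 + H^{2} - 4 H\right)$ ($Q{\left(H \right)} = 4 + \left(H + 1 \left(1 + H^{2} - 5 H\right)\right) \left(H + H\right) = 4 + \left(H + \left(1 + H^{2} - 5 H\right)\right) 2 H = 4 + \left(1 + H^{2} - 4 H\right) 2 H = 4 + 2 H \left(1 + H^{2} - 4 H\right)$)
$Q{\left(3 \right)} \left(-18\right) = \left(4 - 8 \cdot 3^{2} + 2 \cdot 3 + 2 \cdot 3^{3}\right) \left(-18\right) = \left(4 - 72 + 6 + 2 \cdot 27\right) \left(-18\right) = \left(4 - 72 + 6 + 54\right) \left(-18\right) = \left(-8\right) \left(-18\right) = 144$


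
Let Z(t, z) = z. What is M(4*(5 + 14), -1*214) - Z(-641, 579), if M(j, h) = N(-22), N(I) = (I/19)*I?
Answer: -10517/19 ≈ -553.53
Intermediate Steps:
N(I) = I²/19 (N(I) = (I*(1/19))*I = (I/19)*I = I²/19)
M(j, h) = 484/19 (M(j, h) = (1/19)*(-22)² = (1/19)*484 = 484/19)
M(4*(5 + 14), -1*214) - Z(-641, 579) = 484/19 - 1*579 = 484/19 - 579 = -10517/19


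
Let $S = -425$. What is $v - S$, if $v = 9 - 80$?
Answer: $354$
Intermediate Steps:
$v = -71$ ($v = 9 - 80 = -71$)
$v - S = -71 - -425 = -71 + 425 = 354$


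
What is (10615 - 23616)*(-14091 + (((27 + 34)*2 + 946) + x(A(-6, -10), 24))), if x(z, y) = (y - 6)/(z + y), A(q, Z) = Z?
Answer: 1185067152/7 ≈ 1.6930e+8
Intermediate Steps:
x(z, y) = (-6 + y)/(y + z)
(10615 - 23616)*(-14091 + (((27 + 34)*2 + 946) + x(A(-6, -10), 24))) = (10615 - 23616)*(-14091 + (((27 + 34)*2 + 946) + (-6 + 24)/(24 - 10))) = -13001*(-14091 + ((61*2 + 946) + 18/14)) = -13001*(-14091 + ((122 + 946) + (1/14)*18)) = -13001*(-14091 + (1068 + 9/7)) = -13001*(-14091 + 7485/7) = -13001*(-91152/7) = 1185067152/7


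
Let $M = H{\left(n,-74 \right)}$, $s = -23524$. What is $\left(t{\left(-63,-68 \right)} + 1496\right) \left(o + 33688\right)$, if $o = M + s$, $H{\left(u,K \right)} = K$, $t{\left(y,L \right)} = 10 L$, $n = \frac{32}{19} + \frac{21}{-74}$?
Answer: $8233440$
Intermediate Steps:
$n = \frac{1969}{1406}$ ($n = 32 \cdot \frac{1}{19} + 21 \left(- \frac{1}{74}\right) = \frac{32}{19} - \frac{21}{74} = \frac{1969}{1406} \approx 1.4004$)
$M = -74$
$o = -23598$ ($o = -74 - 23524 = -23598$)
$\left(t{\left(-63,-68 \right)} + 1496\right) \left(o + 33688\right) = \left(10 \left(-68\right) + 1496\right) \left(-23598 + 33688\right) = \left(-680 + 1496\right) 10090 = 816 \cdot 10090 = 8233440$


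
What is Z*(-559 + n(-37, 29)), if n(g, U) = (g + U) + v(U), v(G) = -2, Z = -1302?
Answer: 740838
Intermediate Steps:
n(g, U) = -2 + U + g (n(g, U) = (g + U) - 2 = (U + g) - 2 = -2 + U + g)
Z*(-559 + n(-37, 29)) = -1302*(-559 + (-2 + 29 - 37)) = -1302*(-559 - 10) = -1302*(-569) = 740838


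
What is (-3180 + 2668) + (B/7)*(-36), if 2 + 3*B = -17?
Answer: -3356/7 ≈ -479.43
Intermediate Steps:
B = -19/3 (B = -⅔ + (⅓)*(-17) = -⅔ - 17/3 = -19/3 ≈ -6.3333)
(-3180 + 2668) + (B/7)*(-36) = (-3180 + 2668) - 19/3/7*(-36) = -512 - 19/3*⅐*(-36) = -512 - 19/21*(-36) = -512 + 228/7 = -3356/7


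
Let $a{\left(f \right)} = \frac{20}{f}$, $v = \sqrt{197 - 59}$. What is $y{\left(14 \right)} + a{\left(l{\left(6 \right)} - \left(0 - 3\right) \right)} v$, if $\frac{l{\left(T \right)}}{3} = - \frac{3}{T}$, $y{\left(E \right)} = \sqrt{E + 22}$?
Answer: $6 + \frac{40 \sqrt{138}}{3} \approx 162.63$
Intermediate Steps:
$y{\left(E \right)} = \sqrt{22 + E}$
$l{\left(T \right)} = - \frac{9}{T}$ ($l{\left(T \right)} = 3 \left(- \frac{3}{T}\right) = - \frac{9}{T}$)
$v = \sqrt{138} \approx 11.747$
$y{\left(14 \right)} + a{\left(l{\left(6 \right)} - \left(0 - 3\right) \right)} v = \sqrt{22 + 14} + \frac{20}{- \frac{9}{6} - \left(0 - 3\right)} \sqrt{138} = \sqrt{36} + \frac{20}{\left(-9\right) \frac{1}{6} - \left(0 - 3\right)} \sqrt{138} = 6 + \frac{20}{- \frac{3}{2} - -3} \sqrt{138} = 6 + \frac{20}{- \frac{3}{2} + 3} \sqrt{138} = 6 + \frac{20}{\frac{3}{2}} \sqrt{138} = 6 + 20 \cdot \frac{2}{3} \sqrt{138} = 6 + \frac{40 \sqrt{138}}{3}$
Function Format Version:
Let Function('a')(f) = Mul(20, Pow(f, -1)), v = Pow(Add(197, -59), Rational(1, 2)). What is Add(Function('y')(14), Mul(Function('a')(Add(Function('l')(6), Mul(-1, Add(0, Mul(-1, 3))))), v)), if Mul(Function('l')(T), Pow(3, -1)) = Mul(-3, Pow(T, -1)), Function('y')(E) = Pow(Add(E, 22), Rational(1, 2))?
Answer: Add(6, Mul(Rational(40, 3), Pow(138, Rational(1, 2)))) ≈ 162.63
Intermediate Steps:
Function('y')(E) = Pow(Add(22, E), Rational(1, 2))
Function('l')(T) = Mul(-9, Pow(T, -1)) (Function('l')(T) = Mul(3, Mul(-3, Pow(T, -1))) = Mul(-9, Pow(T, -1)))
v = Pow(138, Rational(1, 2)) ≈ 11.747
Add(Function('y')(14), Mul(Function('a')(Add(Function('l')(6), Mul(-1, Add(0, Mul(-1, 3))))), v)) = Add(Pow(Add(22, 14), Rational(1, 2)), Mul(Mul(20, Pow(Add(Mul(-9, Pow(6, -1)), Mul(-1, Add(0, Mul(-1, 3)))), -1)), Pow(138, Rational(1, 2)))) = Add(Pow(36, Rational(1, 2)), Mul(Mul(20, Pow(Add(Mul(-9, Rational(1, 6)), Mul(-1, Add(0, -3))), -1)), Pow(138, Rational(1, 2)))) = Add(6, Mul(Mul(20, Pow(Add(Rational(-3, 2), Mul(-1, -3)), -1)), Pow(138, Rational(1, 2)))) = Add(6, Mul(Mul(20, Pow(Add(Rational(-3, 2), 3), -1)), Pow(138, Rational(1, 2)))) = Add(6, Mul(Mul(20, Pow(Rational(3, 2), -1)), Pow(138, Rational(1, 2)))) = Add(6, Mul(Mul(20, Rational(2, 3)), Pow(138, Rational(1, 2)))) = Add(6, Mul(Rational(40, 3), Pow(138, Rational(1, 2))))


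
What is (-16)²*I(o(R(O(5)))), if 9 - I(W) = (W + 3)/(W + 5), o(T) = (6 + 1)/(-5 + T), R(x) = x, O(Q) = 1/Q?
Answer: 186368/85 ≈ 2192.6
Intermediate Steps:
o(T) = 7/(-5 + T)
I(W) = 9 - (3 + W)/(5 + W) (I(W) = 9 - (W + 3)/(W + 5) = 9 - (3 + W)/(5 + W))
(-16)²*I(o(R(O(5)))) = (-16)²*(2*(21 + 4*(7/(-5 + 1/5)))/(5 + 7/(-5 + 1/5))) = 256*(2*(21 + 4*(7/(-5 + ⅕)))/(5 + 7/(-5 + ⅕))) = 256*(2*(21 + 4*(7/(-24/5)))/(5 + 7/(-24/5))) = 256*(2*(21 + 4*(7*(-5/24)))/(5 + 7*(-5/24))) = 256*(2*(21 + 4*(-35/24))/(5 - 35/24)) = 256*(2*(21 - 35/6)/(85/24)) = 256*(2*(24/85)*(91/6)) = 256*(728/85) = 186368/85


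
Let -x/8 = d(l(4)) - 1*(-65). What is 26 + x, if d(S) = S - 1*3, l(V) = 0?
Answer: -470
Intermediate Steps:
d(S) = -3 + S (d(S) = S - 3 = -3 + S)
x = -496 (x = -8*((-3 + 0) - 1*(-65)) = -8*(-3 + 65) = -8*62 = -496)
26 + x = 26 - 496 = -470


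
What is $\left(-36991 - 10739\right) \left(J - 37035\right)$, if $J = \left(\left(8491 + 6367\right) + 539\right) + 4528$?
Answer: $816660300$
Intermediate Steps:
$J = 19925$ ($J = \left(14858 + 539\right) + 4528 = 15397 + 4528 = 19925$)
$\left(-36991 - 10739\right) \left(J - 37035\right) = \left(-36991 - 10739\right) \left(19925 - 37035\right) = \left(-47730\right) \left(-17110\right) = 816660300$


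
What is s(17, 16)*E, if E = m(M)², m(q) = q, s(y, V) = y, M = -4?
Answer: 272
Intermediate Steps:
E = 16 (E = (-4)² = 16)
s(17, 16)*E = 17*16 = 272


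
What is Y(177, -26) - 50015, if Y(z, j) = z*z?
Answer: -18686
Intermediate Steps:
Y(z, j) = z²
Y(177, -26) - 50015 = 177² - 50015 = 31329 - 50015 = -18686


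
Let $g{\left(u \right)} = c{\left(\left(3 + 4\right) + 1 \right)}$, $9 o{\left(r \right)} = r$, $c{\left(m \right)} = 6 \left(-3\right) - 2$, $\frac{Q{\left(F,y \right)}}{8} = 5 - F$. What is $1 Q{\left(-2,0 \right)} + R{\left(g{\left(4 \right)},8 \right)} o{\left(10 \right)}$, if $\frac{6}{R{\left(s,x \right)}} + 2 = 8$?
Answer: $\frac{514}{9} \approx 57.111$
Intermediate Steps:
$Q{\left(F,y \right)} = 40 - 8 F$ ($Q{\left(F,y \right)} = 8 \left(5 - F\right) = 40 - 8 F$)
$c{\left(m \right)} = -20$ ($c{\left(m \right)} = -18 - 2 = -20$)
$o{\left(r \right)} = \frac{r}{9}$
$g{\left(u \right)} = -20$
$R{\left(s,x \right)} = 1$ ($R{\left(s,x \right)} = \frac{6}{-2 + 8} = \frac{6}{6} = 6 \cdot \frac{1}{6} = 1$)
$1 Q{\left(-2,0 \right)} + R{\left(g{\left(4 \right)},8 \right)} o{\left(10 \right)} = 1 \left(40 - -16\right) + 1 \cdot \frac{1}{9} \cdot 10 = 1 \left(40 + 16\right) + 1 \cdot \frac{10}{9} = 1 \cdot 56 + \frac{10}{9} = 56 + \frac{10}{9} = \frac{514}{9}$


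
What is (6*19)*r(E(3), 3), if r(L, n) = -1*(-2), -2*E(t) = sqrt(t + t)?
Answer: 228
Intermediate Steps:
E(t) = -sqrt(2)*sqrt(t)/2 (E(t) = -sqrt(t + t)/2 = -sqrt(2)*sqrt(t)/2)
r(L, n) = 2
(6*19)*r(E(3), 3) = (6*19)*2 = 114*2 = 228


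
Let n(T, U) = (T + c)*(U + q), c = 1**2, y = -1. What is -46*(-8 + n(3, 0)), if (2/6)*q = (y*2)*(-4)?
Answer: -4048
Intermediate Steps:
c = 1
q = 24 (q = 3*(-1*2*(-4)) = 3*(-2*(-4)) = 3*8 = 24)
n(T, U) = (1 + T)*(24 + U) (n(T, U) = (T + 1)*(U + 24) = (1 + T)*(24 + U))
-46*(-8 + n(3, 0)) = -46*(-8 + (24 + 0 + 24*3 + 3*0)) = -46*(-8 + (24 + 0 + 72 + 0)) = -46*(-8 + 96) = -46*88 = -4048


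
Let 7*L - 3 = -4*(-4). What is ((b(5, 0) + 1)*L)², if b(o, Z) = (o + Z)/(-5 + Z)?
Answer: 0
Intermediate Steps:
L = 19/7 (L = 3/7 + (-4*(-4))/7 = 3/7 + (⅐)*16 = 3/7 + 16/7 = 19/7 ≈ 2.7143)
b(o, Z) = (Z + o)/(-5 + Z)
((b(5, 0) + 1)*L)² = (((0 + 5)/(-5 + 0) + 1)*(19/7))² = ((5/(-5) + 1)*(19/7))² = ((-⅕*5 + 1)*(19/7))² = ((-1 + 1)*(19/7))² = (0*(19/7))² = 0² = 0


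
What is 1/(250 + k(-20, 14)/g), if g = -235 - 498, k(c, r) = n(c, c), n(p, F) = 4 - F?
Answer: 733/183226 ≈ 0.0040005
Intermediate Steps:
k(c, r) = 4 - c
g = -733
1/(250 + k(-20, 14)/g) = 1/(250 + (4 - 1*(-20))/(-733)) = 1/(250 + (4 + 20)*(-1/733)) = 1/(250 + 24*(-1/733)) = 1/(250 - 24/733) = 1/(183226/733) = 733/183226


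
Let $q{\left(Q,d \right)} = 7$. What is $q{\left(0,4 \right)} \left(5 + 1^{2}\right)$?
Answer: $42$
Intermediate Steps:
$q{\left(0,4 \right)} \left(5 + 1^{2}\right) = 7 \left(5 + 1^{2}\right) = 7 \left(5 + 1\right) = 7 \cdot 6 = 42$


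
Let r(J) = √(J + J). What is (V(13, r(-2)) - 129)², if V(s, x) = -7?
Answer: 18496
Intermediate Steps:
r(J) = √2*√J (r(J) = √(2*J) = √2*√J)
(V(13, r(-2)) - 129)² = (-7 - 129)² = (-136)² = 18496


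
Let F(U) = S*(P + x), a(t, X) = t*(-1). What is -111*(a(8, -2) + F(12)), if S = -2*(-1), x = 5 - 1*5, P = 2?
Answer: 444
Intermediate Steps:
x = 0 (x = 5 - 5 = 0)
S = 2
a(t, X) = -t
F(U) = 4 (F(U) = 2*(2 + 0) = 2*2 = 4)
-111*(a(8, -2) + F(12)) = -111*(-1*8 + 4) = -111*(-8 + 4) = -111*(-4) = 444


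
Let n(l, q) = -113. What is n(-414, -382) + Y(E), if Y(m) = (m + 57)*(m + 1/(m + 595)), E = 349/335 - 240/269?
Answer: -22724727862730652827/217764664168078425 ≈ -104.35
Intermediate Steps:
E = 13481/90115 (E = 349*(1/335) - 240*1/269 = 349/335 - 240/269 = 13481/90115 ≈ 0.14960)
Y(m) = (57 + m)*(m + 1/(595 + m))
n(-414, -382) + Y(E) = -113 + (57 + (13481/90115)**3 + 652*(13481/90115)**2 + 33916*(13481/90115))/(595 + 13481/90115) = -113 + (57 + 2450001363641/731798072270875 + 652*(181737361/8120713225) + 457221596/90115)/(53631906/90115) = -113 + 90115*(57 + 2450001363641/731798072270875 + 118492759372/8120713225 + 457221596/90115)/53631906 = -113 + (90115/53631906)*(3765358376524418396/731798072270875) = -113 + 1882679188262209198/217764664168078425 = -22724727862730652827/217764664168078425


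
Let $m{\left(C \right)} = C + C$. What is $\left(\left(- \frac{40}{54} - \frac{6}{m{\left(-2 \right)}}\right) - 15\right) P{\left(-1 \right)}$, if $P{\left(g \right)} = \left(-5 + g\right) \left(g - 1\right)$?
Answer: $- \frac{1538}{9} \approx -170.89$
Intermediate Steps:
$P{\left(g \right)} = \left(-1 + g\right) \left(-5 + g\right)$ ($P{\left(g \right)} = \left(-5 + g\right) \left(-1 + g\right) = \left(-1 + g\right) \left(-5 + g\right)$)
$m{\left(C \right)} = 2 C$
$\left(\left(- \frac{40}{54} - \frac{6}{m{\left(-2 \right)}}\right) - 15\right) P{\left(-1 \right)} = \left(\left(- \frac{40}{54} - \frac{6}{2 \left(-2\right)}\right) - 15\right) \left(5 + \left(-1\right)^{2} - -6\right) = \left(\left(\left(-40\right) \frac{1}{54} - \frac{6}{-4}\right) - 15\right) \left(5 + 1 + 6\right) = \left(\left(- \frac{20}{27} - - \frac{3}{2}\right) - 15\right) 12 = \left(\left(- \frac{20}{27} + \frac{3}{2}\right) - 15\right) 12 = \left(\frac{41}{54} - 15\right) 12 = \left(- \frac{769}{54}\right) 12 = - \frac{1538}{9}$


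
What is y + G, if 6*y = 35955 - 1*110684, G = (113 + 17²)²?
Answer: 894895/6 ≈ 1.4915e+5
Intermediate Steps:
G = 161604 (G = (113 + 289)² = 402² = 161604)
y = -74729/6 (y = (35955 - 1*110684)/6 = (35955 - 110684)/6 = (⅙)*(-74729) = -74729/6 ≈ -12455.)
y + G = -74729/6 + 161604 = 894895/6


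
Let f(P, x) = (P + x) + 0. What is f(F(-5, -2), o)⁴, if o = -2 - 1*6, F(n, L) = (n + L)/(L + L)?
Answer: 390625/256 ≈ 1525.9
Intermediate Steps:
F(n, L) = (L + n)/(2*L) (F(n, L) = (L + n)/((2*L)) = (L + n)*(1/(2*L)) = (L + n)/(2*L))
o = -8 (o = -2 - 6 = -8)
f(P, x) = P + x
f(F(-5, -2), o)⁴ = ((½)*(-2 - 5)/(-2) - 8)⁴ = ((½)*(-½)*(-7) - 8)⁴ = (7/4 - 8)⁴ = (-25/4)⁴ = 390625/256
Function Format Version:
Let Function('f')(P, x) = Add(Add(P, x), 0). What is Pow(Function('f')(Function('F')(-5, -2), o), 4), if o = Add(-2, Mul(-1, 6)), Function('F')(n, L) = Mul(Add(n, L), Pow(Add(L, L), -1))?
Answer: Rational(390625, 256) ≈ 1525.9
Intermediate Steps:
Function('F')(n, L) = Mul(Rational(1, 2), Pow(L, -1), Add(L, n)) (Function('F')(n, L) = Mul(Add(L, n), Pow(Mul(2, L), -1)) = Mul(Add(L, n), Mul(Rational(1, 2), Pow(L, -1))) = Mul(Rational(1, 2), Pow(L, -1), Add(L, n)))
o = -8 (o = Add(-2, -6) = -8)
Function('f')(P, x) = Add(P, x)
Pow(Function('f')(Function('F')(-5, -2), o), 4) = Pow(Add(Mul(Rational(1, 2), Pow(-2, -1), Add(-2, -5)), -8), 4) = Pow(Add(Mul(Rational(1, 2), Rational(-1, 2), -7), -8), 4) = Pow(Add(Rational(7, 4), -8), 4) = Pow(Rational(-25, 4), 4) = Rational(390625, 256)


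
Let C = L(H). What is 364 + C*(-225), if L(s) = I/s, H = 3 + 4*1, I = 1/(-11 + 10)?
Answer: 2773/7 ≈ 396.14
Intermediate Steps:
I = -1 (I = 1/(-1) = -1)
H = 7 (H = 3 + 4 = 7)
L(s) = -1/s
C = -1/7 ≈ -0.14286
364 + C*(-225) = 364 - 1/7*(-225) = 364 + 225/7 = 2773/7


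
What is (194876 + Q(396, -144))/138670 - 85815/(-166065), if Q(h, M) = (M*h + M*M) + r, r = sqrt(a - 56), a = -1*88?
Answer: 1274529409/767607785 + 6*I/69335 ≈ 1.6604 + 8.6536e-5*I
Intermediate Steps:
a = -88
r = 12*I (r = sqrt(-88 - 56) = sqrt(-144) = 12*I ≈ 12.0*I)
Q(h, M) = M**2 + 12*I + M*h (Q(h, M) = (M*h + M*M) + 12*I = (M*h + M**2) + 12*I = (M**2 + M*h) + 12*I = M**2 + 12*I + M*h)
(194876 + Q(396, -144))/138670 - 85815/(-166065) = (194876 + ((-144)**2 + 12*I - 144*396))/138670 - 85815/(-166065) = (194876 + (20736 + 12*I - 57024))*(1/138670) - 85815*(-1/166065) = (194876 + (-36288 + 12*I))*(1/138670) + 5721/11071 = (158588 + 12*I)*(1/138670) + 5721/11071 = (79294/69335 + 6*I/69335) + 5721/11071 = 1274529409/767607785 + 6*I/69335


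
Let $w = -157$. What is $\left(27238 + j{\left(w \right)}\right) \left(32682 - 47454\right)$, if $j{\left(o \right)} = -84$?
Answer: $-401118888$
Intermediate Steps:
$\left(27238 + j{\left(w \right)}\right) \left(32682 - 47454\right) = \left(27238 - 84\right) \left(32682 - 47454\right) = 27154 \left(-14772\right) = -401118888$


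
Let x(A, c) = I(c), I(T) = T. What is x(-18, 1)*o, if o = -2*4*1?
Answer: -8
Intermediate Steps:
x(A, c) = c
o = -8 (o = -8*1 = -8)
x(-18, 1)*o = 1*(-8) = -8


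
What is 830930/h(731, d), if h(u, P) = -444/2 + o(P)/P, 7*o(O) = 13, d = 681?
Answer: -3961043310/1058261 ≈ -3743.0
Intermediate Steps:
o(O) = 13/7 (o(O) = (⅐)*13 = 13/7)
h(u, P) = -222 + 13/(7*P) (h(u, P) = -444/2 + 13/(7*P) = -444*½ + 13/(7*P) = -222 + 13/(7*P))
830930/h(731, d) = 830930/(-222 + (13/7)/681) = 830930/(-222 + (13/7)*(1/681)) = 830930/(-222 + 13/4767) = 830930/(-1058261/4767) = 830930*(-4767/1058261) = -3961043310/1058261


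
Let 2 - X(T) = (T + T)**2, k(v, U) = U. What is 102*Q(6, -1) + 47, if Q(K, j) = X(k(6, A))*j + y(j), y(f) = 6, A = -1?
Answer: 863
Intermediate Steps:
X(T) = 2 - 4*T**2 (X(T) = 2 - (T + T)**2 = 2 - (2*T)**2 = 2 - 4*T**2)
Q(K, j) = 6 - 2*j (Q(K, j) = (2 - 4*(-1)**2)*j + 6 = (2 - 4*1)*j + 6 = (2 - 4)*j + 6 = -2*j + 6 = 6 - 2*j)
102*Q(6, -1) + 47 = 102*(6 - 2*(-1)) + 47 = 102*(6 + 2) + 47 = 102*8 + 47 = 816 + 47 = 863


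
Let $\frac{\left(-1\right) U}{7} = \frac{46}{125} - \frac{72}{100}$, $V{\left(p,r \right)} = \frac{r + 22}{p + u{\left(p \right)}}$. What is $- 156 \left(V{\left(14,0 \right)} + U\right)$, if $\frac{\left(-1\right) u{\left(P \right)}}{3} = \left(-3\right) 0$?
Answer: $- \frac{550836}{875} \approx -629.53$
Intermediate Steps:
$u{\left(P \right)} = 0$ ($u{\left(P \right)} = - 3 \left(\left(-3\right) 0\right) = \left(-3\right) 0 = 0$)
$V{\left(p,r \right)} = \frac{22 + r}{p}$ ($V{\left(p,r \right)} = \frac{r + 22}{p + 0} = \frac{22 + r}{p}$)
$U = \frac{308}{125}$ ($U = - 7 \left(\frac{46}{125} - \frac{72}{100}\right) = - 7 \left(46 \cdot \frac{1}{125} - \frac{18}{25}\right) = - 7 \left(\frac{46}{125} - \frac{18}{25}\right) = \left(-7\right) \left(- \frac{44}{125}\right) = \frac{308}{125} \approx 2.464$)
$- 156 \left(V{\left(14,0 \right)} + U\right) = - 156 \left(\frac{22 + 0}{14} + \frac{308}{125}\right) = - 156 \left(\frac{1}{14} \cdot 22 + \frac{308}{125}\right) = - 156 \left(\frac{11}{7} + \frac{308}{125}\right) = \left(-156\right) \frac{3531}{875} = - \frac{550836}{875}$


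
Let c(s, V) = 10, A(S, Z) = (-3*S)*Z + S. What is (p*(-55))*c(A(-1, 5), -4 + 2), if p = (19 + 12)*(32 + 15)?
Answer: -801350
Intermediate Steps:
A(S, Z) = S - 3*S*Z (A(S, Z) = -3*S*Z + S = S - 3*S*Z)
p = 1457 (p = 31*47 = 1457)
(p*(-55))*c(A(-1, 5), -4 + 2) = (1457*(-55))*10 = -80135*10 = -801350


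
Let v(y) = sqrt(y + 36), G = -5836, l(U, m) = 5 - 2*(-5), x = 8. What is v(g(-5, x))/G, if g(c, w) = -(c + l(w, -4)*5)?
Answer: -I*sqrt(34)/5836 ≈ -0.00099913*I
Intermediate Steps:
l(U, m) = 15 (l(U, m) = 5 + 10 = 15)
g(c, w) = -75 - c (g(c, w) = -(c + 15*5) = -(c + 75) = -(75 + c) = -75 - c)
v(y) = sqrt(36 + y)
v(g(-5, x))/G = sqrt(36 + (-75 - 1*(-5)))/(-5836) = sqrt(36 + (-75 + 5))*(-1/5836) = sqrt(36 - 70)*(-1/5836) = sqrt(-34)*(-1/5836) = (I*sqrt(34))*(-1/5836) = -I*sqrt(34)/5836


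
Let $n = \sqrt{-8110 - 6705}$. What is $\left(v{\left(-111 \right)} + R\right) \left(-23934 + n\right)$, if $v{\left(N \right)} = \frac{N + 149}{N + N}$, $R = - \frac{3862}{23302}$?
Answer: $\frac{3476094380}{431087} - \frac{435710 i \sqrt{14815}}{1293261} \approx 8063.6 - 41.007 i$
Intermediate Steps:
$R = - \frac{1931}{11651}$ ($R = \left(-3862\right) \frac{1}{23302} = - \frac{1931}{11651} \approx -0.16574$)
$n = i \sqrt{14815}$ ($n = \sqrt{-14815} = i \sqrt{14815} \approx 121.72 i$)
$v{\left(N \right)} = \frac{149 + N}{2 N}$
$\left(v{\left(-111 \right)} + R\right) \left(-23934 + n\right) = \left(\frac{149 - 111}{2 \left(-111\right)} - \frac{1931}{11651}\right) \left(-23934 + i \sqrt{14815}\right) = \left(\frac{1}{2} \left(- \frac{1}{111}\right) 38 - \frac{1931}{11651}\right) \left(-23934 + i \sqrt{14815}\right) = \left(- \frac{19}{111} - \frac{1931}{11651}\right) \left(-23934 + i \sqrt{14815}\right) = - \frac{435710 \left(-23934 + i \sqrt{14815}\right)}{1293261} = \frac{3476094380}{431087} - \frac{435710 i \sqrt{14815}}{1293261}$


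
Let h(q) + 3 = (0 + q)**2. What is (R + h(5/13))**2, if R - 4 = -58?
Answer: 92313664/28561 ≈ 3232.2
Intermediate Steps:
R = -54 (R = 4 - 58 = -54)
h(q) = -3 + q**2 (h(q) = -3 + (0 + q)**2 = -3 + q**2)
(R + h(5/13))**2 = (-54 + (-3 + (5/13)**2))**2 = (-54 + (-3 + 25/169))**2 = (-54 - 482/169)**2 = (-9608/169)**2 = 92313664/28561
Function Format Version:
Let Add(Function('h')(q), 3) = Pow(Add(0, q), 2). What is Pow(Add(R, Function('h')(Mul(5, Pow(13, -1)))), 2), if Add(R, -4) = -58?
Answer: Rational(92313664, 28561) ≈ 3232.2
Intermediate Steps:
R = -54 (R = Add(4, -58) = -54)
Function('h')(q) = Add(-3, Pow(q, 2)) (Function('h')(q) = Add(-3, Pow(Add(0, q), 2)) = Add(-3, Pow(q, 2)))
Pow(Add(R, Function('h')(Mul(5, Pow(13, -1)))), 2) = Pow(Add(-54, Add(-3, Pow(Mul(5, Pow(13, -1)), 2))), 2) = Pow(Add(-54, Add(-3, Pow(Mul(5, Rational(1, 13)), 2))), 2) = Pow(Add(-54, Add(-3, Pow(Rational(5, 13), 2))), 2) = Pow(Add(-54, Add(-3, Rational(25, 169))), 2) = Pow(Add(-54, Rational(-482, 169)), 2) = Pow(Rational(-9608, 169), 2) = Rational(92313664, 28561)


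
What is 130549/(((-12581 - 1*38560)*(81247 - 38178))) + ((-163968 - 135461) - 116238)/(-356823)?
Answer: 305166037777472/261978462838989 ≈ 1.1649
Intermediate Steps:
130549/(((-12581 - 1*38560)*(81247 - 38178))) + ((-163968 - 135461) - 116238)/(-356823) = 130549/(((-12581 - 38560)*43069)) + (-299429 - 116238)*(-1/356823) = 130549/((-51141*43069)) - 415667*(-1/356823) = 130549/(-2202591729) + 415667/356823 = 130549*(-1/2202591729) + 415667/356823 = -130549/2202591729 + 415667/356823 = 305166037777472/261978462838989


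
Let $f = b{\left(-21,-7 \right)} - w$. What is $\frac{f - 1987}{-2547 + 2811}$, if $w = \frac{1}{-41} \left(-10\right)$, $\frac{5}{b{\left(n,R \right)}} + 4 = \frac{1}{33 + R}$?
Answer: $- \frac{8397461}{1114872} \approx -7.5322$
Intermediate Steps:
$b{\left(n,R \right)} = \frac{5}{-4 + \frac{1}{33 + R}}$
$w = \frac{10}{41}$ ($w = \left(- \frac{1}{41}\right) \left(-10\right) = \frac{10}{41} \approx 0.2439$)
$f = - \frac{6360}{4223}$ ($f = \frac{5 \left(-33 - -7\right)}{131 + 4 \left(-7\right)} - \frac{10}{41} = \frac{5 \left(-33 + 7\right)}{131 - 28} - \frac{10}{41} = 5 \cdot \frac{1}{103} \left(-26\right) - \frac{10}{41} = - \frac{130}{103} - \frac{10}{41} = - \frac{6360}{4223} \approx -1.506$)
$\frac{f - 1987}{-2547 + 2811} = \frac{- \frac{6360}{4223} - 1987}{-2547 + 2811} = - \frac{8397461}{4223 \cdot 264} = \left(- \frac{8397461}{4223}\right) \frac{1}{264} = - \frac{8397461}{1114872}$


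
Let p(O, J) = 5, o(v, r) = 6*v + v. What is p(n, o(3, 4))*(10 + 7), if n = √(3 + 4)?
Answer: 85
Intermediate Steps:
o(v, r) = 7*v
n = √7 ≈ 2.6458
p(n, o(3, 4))*(10 + 7) = 5*(10 + 7) = 5*17 = 85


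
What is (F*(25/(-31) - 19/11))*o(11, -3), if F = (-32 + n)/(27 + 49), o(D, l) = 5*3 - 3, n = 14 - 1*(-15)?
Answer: 7776/6479 ≈ 1.2002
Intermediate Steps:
n = 29 (n = 14 + 15 = 29)
o(D, l) = 12 (o(D, l) = 15 - 3 = 12)
F = -3/76 (F = (-32 + 29)/(27 + 49) = -3/76 ≈ -0.039474)
(F*(25/(-31) - 19/11))*o(11, -3) = -3*(25/(-31) - 19/11)/76*12 = -3*(25*(-1/31) - 19*1/11)/76*12 = -3*(-25/31 - 19/11)/76*12 = -3/76*(-864/341)*12 = (648/6479)*12 = 7776/6479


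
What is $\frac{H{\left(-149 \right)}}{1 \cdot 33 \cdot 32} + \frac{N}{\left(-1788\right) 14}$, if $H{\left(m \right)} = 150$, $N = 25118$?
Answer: $- \frac{474371}{550704} \approx -0.86139$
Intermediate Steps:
$\frac{H{\left(-149 \right)}}{1 \cdot 33 \cdot 32} + \frac{N}{\left(-1788\right) 14} = \frac{150}{1 \cdot 33 \cdot 32} + \frac{25118}{\left(-1788\right) 14} = \frac{150}{33 \cdot 32} + \frac{25118}{-25032} = \frac{150}{1056} + 25118 \left(- \frac{1}{25032}\right) = 150 \cdot \frac{1}{1056} - \frac{12559}{12516} = \frac{25}{176} - \frac{12559}{12516} = - \frac{474371}{550704}$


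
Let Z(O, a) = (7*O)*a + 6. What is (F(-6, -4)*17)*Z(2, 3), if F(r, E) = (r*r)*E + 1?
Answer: -116688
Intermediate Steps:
F(r, E) = 1 + E*r² (F(r, E) = r²*E + 1 = E*r² + 1 = 1 + E*r²)
Z(O, a) = 6 + 7*O*a (Z(O, a) = 7*O*a + 6 = 6 + 7*O*a)
(F(-6, -4)*17)*Z(2, 3) = ((1 - 4*(-6)²)*17)*(6 + 7*2*3) = ((1 - 4*36)*17)*(6 + 42) = ((1 - 144)*17)*48 = -143*17*48 = -2431*48 = -116688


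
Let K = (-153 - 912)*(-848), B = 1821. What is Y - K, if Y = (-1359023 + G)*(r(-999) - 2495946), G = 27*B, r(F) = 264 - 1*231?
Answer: 3269285715408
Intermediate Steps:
r(F) = 33 (r(F) = 264 - 231 = 33)
K = 903120 (K = -1065*(-848) = 903120)
G = 49167 (G = 27*1821 = 49167)
Y = 3269286618528 (Y = (-1359023 + 49167)*(33 - 2495946) = -1309856*(-2495913) = 3269286618528)
Y - K = 3269286618528 - 1*903120 = 3269286618528 - 903120 = 3269285715408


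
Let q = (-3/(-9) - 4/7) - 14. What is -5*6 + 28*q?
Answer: -1286/3 ≈ -428.67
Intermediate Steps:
q = -299/21 (q = (-3*(-1/9) - 4*1/7) - 14 = (1/3 - 4/7) - 14 = -5/21 - 14 = -299/21 ≈ -14.238)
-5*6 + 28*q = -5*6 + 28*(-299/21) = -30 - 1196/3 = -1286/3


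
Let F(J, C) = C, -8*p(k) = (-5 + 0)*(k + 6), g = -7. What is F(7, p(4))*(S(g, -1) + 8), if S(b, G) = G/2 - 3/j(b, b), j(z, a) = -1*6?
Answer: 50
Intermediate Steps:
j(z, a) = -6
S(b, G) = ½ + G/2 (S(b, G) = G/2 - 3/(-6) = G*(½) - 3*(-⅙) = G/2 + ½ = ½ + G/2)
p(k) = 15/4 + 5*k/8 (p(k) = -(-5 + 0)*(k + 6)/8 = -(-5)*(6 + k)/8 = -(-30 - 5*k)/8 = 15/4 + 5*k/8)
F(7, p(4))*(S(g, -1) + 8) = (15/4 + (5/8)*4)*((½ + (½)*(-1)) + 8) = (15/4 + 5/2)*((½ - ½) + 8) = 25*(0 + 8)/4 = (25/4)*8 = 50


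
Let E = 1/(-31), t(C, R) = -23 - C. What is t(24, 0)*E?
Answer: 47/31 ≈ 1.5161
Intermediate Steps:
E = -1/31 ≈ -0.032258
t(24, 0)*E = (-23 - 1*24)*(-1/31) = (-23 - 24)*(-1/31) = -47*(-1/31) = 47/31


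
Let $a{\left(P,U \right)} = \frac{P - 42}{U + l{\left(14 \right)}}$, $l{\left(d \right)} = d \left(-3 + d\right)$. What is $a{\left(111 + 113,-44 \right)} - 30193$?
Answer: $- \frac{1660524}{55} \approx -30191.0$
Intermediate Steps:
$a{\left(P,U \right)} = \frac{-42 + P}{154 + U}$ ($a{\left(P,U \right)} = \frac{P - 42}{U + 14 \left(-3 + 14\right)} = \frac{P - 42}{U + 14 \cdot 11} = \frac{-42 + P}{U + 154} = \frac{-42 + P}{154 + U}$)
$a{\left(111 + 113,-44 \right)} - 30193 = \frac{-42 + \left(111 + 113\right)}{154 - 44} - 30193 = \frac{-42 + 224}{110} - 30193 = \frac{1}{110} \cdot 182 - 30193 = \frac{91}{55} - 30193 = - \frac{1660524}{55}$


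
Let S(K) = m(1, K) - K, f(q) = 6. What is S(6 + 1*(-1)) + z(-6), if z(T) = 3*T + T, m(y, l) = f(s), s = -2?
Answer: -23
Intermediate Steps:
m(y, l) = 6
z(T) = 4*T
S(K) = 6 - K
S(6 + 1*(-1)) + z(-6) = (6 - (6 + 1*(-1))) + 4*(-6) = (6 - (6 - 1)) - 24 = (6 - 1*5) - 24 = (6 - 5) - 24 = 1 - 24 = -23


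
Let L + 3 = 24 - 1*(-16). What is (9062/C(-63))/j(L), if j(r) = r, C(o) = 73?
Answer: 9062/2701 ≈ 3.3551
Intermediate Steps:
L = 37 (L = -3 + (24 - 1*(-16)) = -3 + (24 + 16) = -3 + 40 = 37)
(9062/C(-63))/j(L) = (9062/73)/37 = (9062*(1/73))*(1/37) = (9062/73)*(1/37) = 9062/2701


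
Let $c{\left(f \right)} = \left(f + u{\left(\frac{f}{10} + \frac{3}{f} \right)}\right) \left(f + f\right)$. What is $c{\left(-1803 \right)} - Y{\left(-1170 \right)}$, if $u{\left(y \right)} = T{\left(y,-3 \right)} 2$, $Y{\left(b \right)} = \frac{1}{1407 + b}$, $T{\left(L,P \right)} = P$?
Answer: $\frac{1546011197}{237} \approx 6.5233 \cdot 10^{6}$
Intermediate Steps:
$u{\left(y \right)} = -6$ ($u{\left(y \right)} = \left(-3\right) 2 = -6$)
$c{\left(f \right)} = 2 f \left(-6 + f\right)$ ($c{\left(f \right)} = \left(f - 6\right) \left(f + f\right) = \left(-6 + f\right) 2 f = 2 f \left(-6 + f\right)$)
$c{\left(-1803 \right)} - Y{\left(-1170 \right)} = 2 \left(-1803\right) \left(-6 - 1803\right) - \frac{1}{1407 - 1170} = 2 \left(-1803\right) \left(-1809\right) - \frac{1}{237} = 6523254 - \frac{1}{237} = \frac{1546011197}{237}$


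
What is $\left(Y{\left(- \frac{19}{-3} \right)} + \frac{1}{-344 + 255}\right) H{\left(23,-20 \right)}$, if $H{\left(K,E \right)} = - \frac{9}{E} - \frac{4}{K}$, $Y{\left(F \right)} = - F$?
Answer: $- \frac{107569}{61410} \approx -1.7517$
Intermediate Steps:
$\left(Y{\left(- \frac{19}{-3} \right)} + \frac{1}{-344 + 255}\right) H{\left(23,-20 \right)} = \left(- \frac{-19}{-3} + \frac{1}{-344 + 255}\right) \left(- \frac{9}{-20} - \frac{4}{23}\right) = \left(- \frac{\left(-19\right) \left(-1\right)}{3} + \frac{1}{-89}\right) \left(\left(-9\right) \left(- \frac{1}{20}\right) - \frac{4}{23}\right) = \left(\left(-1\right) \frac{19}{3} - \frac{1}{89}\right) \left(\frac{9}{20} - \frac{4}{23}\right) = \left(- \frac{19}{3} - \frac{1}{89}\right) \frac{127}{460} = \left(- \frac{1694}{267}\right) \frac{127}{460} = - \frac{107569}{61410}$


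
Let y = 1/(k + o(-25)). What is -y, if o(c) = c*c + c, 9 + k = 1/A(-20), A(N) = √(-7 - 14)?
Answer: -12411/7334902 - I*√21/7334902 ≈ -0.001692 - 6.2476e-7*I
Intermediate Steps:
A(N) = I*√21 (A(N) = √(-21) = I*√21)
k = -9 - I*√21/21 (k = -9 + 1/(I*√21) = -9 - I*√21/21 ≈ -9.0 - 0.21822*I)
o(c) = c + c² (o(c) = c² + c = c + c²)
y = 1/(591 - I*√21/21) (y = 1/((-9 - I*√21/21) - 25*(1 - 25)) = 1/((-9 - I*√21/21) - 25*(-24)) = 1/((-9 - I*√21/21) + 600) = 1/(591 - I*√21/21) ≈ 0.001692 + 6.25e-7*I)
-y = -(12411/7334902 + I*√21/7334902) = -12411/7334902 - I*√21/7334902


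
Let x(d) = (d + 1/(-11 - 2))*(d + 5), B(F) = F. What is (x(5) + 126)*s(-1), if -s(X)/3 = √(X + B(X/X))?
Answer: 0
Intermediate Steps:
x(d) = (5 + d)*(-1/13 + d) (x(d) = (d + 1/(-13))*(5 + d) = (d - 1/13)*(5 + d) = (-1/13 + d)*(5 + d) = (5 + d)*(-1/13 + d))
s(X) = -3*√(1 + X) (s(X) = -3*√(X + X/X) = -3*√(X + 1) = -3*√(1 + X))
(x(5) + 126)*s(-1) = ((-5/13 + 5² + (64/13)*5) + 126)*(-3*√(1 - 1)) = ((-5/13 + 25 + 320/13) + 126)*(-3*√0) = (640/13 + 126)*(-3*0) = (2278/13)*0 = 0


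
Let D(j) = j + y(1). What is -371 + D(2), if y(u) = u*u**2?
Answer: -368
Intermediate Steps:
y(u) = u**3
D(j) = 1 + j (D(j) = j + 1**3 = j + 1 = 1 + j)
-371 + D(2) = -371 + (1 + 2) = -371 + 3 = -368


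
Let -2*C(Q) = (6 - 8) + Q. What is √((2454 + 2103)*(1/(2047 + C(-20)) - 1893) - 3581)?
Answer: 3*I*√187941782/14 ≈ 2937.7*I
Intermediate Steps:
C(Q) = 1 - Q/2 (C(Q) = -((6 - 8) + Q)/2 = -(-2 + Q)/2 = 1 - Q/2)
√((2454 + 2103)*(1/(2047 + C(-20)) - 1893) - 3581) = √((2454 + 2103)*(1/(2047 + (1 - ½*(-20))) - 1893) - 3581) = √(4557*(1/(2047 + (1 + 10)) - 1893) - 3581) = √(4557*(1/(2047 + 11) - 1893) - 3581) = √(4557*(1/2058 - 1893) - 3581) = √(4557*(-3895793/2058) - 3581) = √(-120769583/14 - 3581) = √(-120819717/14) = 3*I*√187941782/14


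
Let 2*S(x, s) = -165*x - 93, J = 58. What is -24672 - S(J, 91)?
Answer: -39681/2 ≈ -19841.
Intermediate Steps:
S(x, s) = -93/2 - 165*x/2 (S(x, s) = (-165*x - 93)/2 = (-93 - 165*x)/2 = -93/2 - 165*x/2)
-24672 - S(J, 91) = -24672 - (-93/2 - 165/2*58) = -24672 - (-93/2 - 4785) = -24672 - 1*(-9663/2) = -24672 + 9663/2 = -39681/2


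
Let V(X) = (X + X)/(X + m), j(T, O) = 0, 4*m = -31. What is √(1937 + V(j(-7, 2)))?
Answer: √1937 ≈ 44.011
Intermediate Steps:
m = -31/4 (m = (¼)*(-31) = -31/4 ≈ -7.7500)
V(X) = 2*X/(-31/4 + X) (V(X) = (X + X)/(X - 31/4) = (2*X)/(-31/4 + X) = 2*X/(-31/4 + X))
√(1937 + V(j(-7, 2))) = √(1937 + 8*0/(-31 + 4*0)) = √(1937 + 8*0/(-31 + 0)) = √(1937 + 8*0/(-31)) = √(1937 + 8*0*(-1/31)) = √(1937 + 0) = √1937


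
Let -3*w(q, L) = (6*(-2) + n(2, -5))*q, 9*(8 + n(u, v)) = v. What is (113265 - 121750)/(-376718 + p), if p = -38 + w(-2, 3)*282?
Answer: 76365/3425584 ≈ 0.022293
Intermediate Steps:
n(u, v) = -8 + v/9
w(q, L) = 185*q/27 (w(q, L) = -(6*(-2) + (-8 + (1/9)*(-5)))*q/3 = -(-12 + (-8 - 5/9))*q/3 = -(-12 - 77/9)*q/3 = -(-185)*q/27 = 185*q/27)
p = -35122/9 (p = -38 + ((185/27)*(-2))*282 = -38 - 370/27*282 = -38 - 34780/9 = -35122/9 ≈ -3902.4)
(113265 - 121750)/(-376718 + p) = (113265 - 121750)/(-376718 - 35122/9) = -8485/(-3425584/9) = -8485*(-9/3425584) = 76365/3425584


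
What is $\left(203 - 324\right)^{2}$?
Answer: $14641$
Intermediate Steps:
$\left(203 - 324\right)^{2} = \left(-121\right)^{2} = 14641$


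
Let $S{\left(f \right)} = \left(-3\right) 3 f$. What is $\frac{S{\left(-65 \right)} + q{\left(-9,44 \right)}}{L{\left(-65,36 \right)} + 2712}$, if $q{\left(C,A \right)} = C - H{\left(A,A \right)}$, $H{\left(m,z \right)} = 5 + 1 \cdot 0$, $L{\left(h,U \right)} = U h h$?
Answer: $\frac{571}{154812} \approx 0.0036883$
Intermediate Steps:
$L{\left(h,U \right)} = U h^{2}$
$S{\left(f \right)} = - 9 f$
$H{\left(m,z \right)} = 5$ ($H{\left(m,z \right)} = 5 + 0 = 5$)
$q{\left(C,A \right)} = -5 + C$ ($q{\left(C,A \right)} = C - 5 = -5 + C$)
$\frac{S{\left(-65 \right)} + q{\left(-9,44 \right)}}{L{\left(-65,36 \right)} + 2712} = \frac{\left(-9\right) \left(-65\right) - 14}{36 \left(-65\right)^{2} + 2712} = \frac{585 - 14}{36 \cdot 4225 + 2712} = \frac{571}{152100 + 2712} = \frac{571}{154812}$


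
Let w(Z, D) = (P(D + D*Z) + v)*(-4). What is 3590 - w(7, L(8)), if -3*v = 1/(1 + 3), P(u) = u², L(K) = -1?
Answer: 11537/3 ≈ 3845.7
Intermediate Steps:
v = -1/12 (v = -1/(3*(1 + 3)) = -⅓/4 = -⅓*¼ = -1/12 ≈ -0.083333)
w(Z, D) = ⅓ - 4*(D + D*Z)² (w(Z, D) = ((D + D*Z)² - 1/12)*(-4) = (-1/12 + (D + D*Z)²)*(-4) = ⅓ - 4*(D + D*Z)²)
3590 - w(7, L(8)) = 3590 - (⅓ - 4*(-1)²*(1 + 7)²) = 3590 - (⅓ - 4*1*8²) = 3590 - (⅓ - 4*1*64) = 3590 - (⅓ - 256) = 3590 - 1*(-767/3) = 3590 + 767/3 = 11537/3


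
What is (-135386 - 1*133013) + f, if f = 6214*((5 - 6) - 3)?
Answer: -293255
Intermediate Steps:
f = -24856 (f = 6214*(-1 - 3) = 6214*(-4) = -24856)
(-135386 - 1*133013) + f = (-135386 - 1*133013) - 24856 = (-135386 - 133013) - 24856 = -268399 - 24856 = -293255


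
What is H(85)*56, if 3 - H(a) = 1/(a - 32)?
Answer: 8848/53 ≈ 166.94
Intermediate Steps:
H(a) = 3 - 1/(-32 + a) (H(a) = 3 - 1/(a - 32) = 3 - 1/(-32 + a))
H(85)*56 = ((-97 + 3*85)/(-32 + 85))*56 = ((-97 + 255)/53)*56 = ((1/53)*158)*56 = (158/53)*56 = 8848/53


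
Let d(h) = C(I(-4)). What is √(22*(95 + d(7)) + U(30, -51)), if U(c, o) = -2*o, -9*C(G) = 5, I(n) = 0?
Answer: √19618/3 ≈ 46.688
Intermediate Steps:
C(G) = -5/9 (C(G) = -⅑*5 = -5/9)
d(h) = -5/9
√(22*(95 + d(7)) + U(30, -51)) = √(22*(95 - 5/9) - 2*(-51)) = √(22*(850/9) + 102) = √(18700/9 + 102) = √(19618/9) = √19618/3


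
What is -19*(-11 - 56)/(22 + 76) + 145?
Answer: 15483/98 ≈ 157.99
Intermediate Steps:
-19*(-11 - 56)/(22 + 76) + 145 = -(-1273)/98 + 145 = -19*(-67/98) + 145 = 1273/98 + 145 = 15483/98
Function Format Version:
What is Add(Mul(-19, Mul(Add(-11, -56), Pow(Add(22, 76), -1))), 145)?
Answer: Rational(15483, 98) ≈ 157.99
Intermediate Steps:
Add(Mul(-19, Mul(Add(-11, -56), Pow(Add(22, 76), -1))), 145) = Add(Mul(-19, Mul(-67, Pow(98, -1))), 145) = Add(Mul(-19, Mul(-67, Rational(1, 98))), 145) = Add(Mul(-19, Rational(-67, 98)), 145) = Add(Rational(1273, 98), 145) = Rational(15483, 98)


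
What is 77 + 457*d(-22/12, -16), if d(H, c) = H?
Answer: -4565/6 ≈ -760.83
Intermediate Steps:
77 + 457*d(-22/12, -16) = 77 + 457*(-22/12) = 77 + 457*(-22*1/12) = 77 + 457*(-11/6) = 77 - 5027/6 = -4565/6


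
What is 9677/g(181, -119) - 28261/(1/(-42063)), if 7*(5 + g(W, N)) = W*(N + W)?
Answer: 13298461777580/11187 ≈ 1.1887e+9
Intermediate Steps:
g(W, N) = -5 + W*(N + W)/7 (g(W, N) = -5 + (W*(N + W))/7 = -5 + W*(N + W)/7)
9677/g(181, -119) - 28261/(1/(-42063)) = 9677/(-5 + (⅐)*181² + (⅐)*(-119)*181) - 28261/(1/(-42063)) = 9677/(-5 + (⅐)*32761 - 3077) - 28261/(-1/42063) = 9677/(-5 + 32761/7 - 3077) - 28261*(-42063) = 9677/(11187/7) + 1188742443 = 9677*(7/11187) + 1188742443 = 67739/11187 + 1188742443 = 13298461777580/11187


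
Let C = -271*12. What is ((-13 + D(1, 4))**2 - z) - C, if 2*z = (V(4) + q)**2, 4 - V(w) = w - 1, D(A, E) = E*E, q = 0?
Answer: 6521/2 ≈ 3260.5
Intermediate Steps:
D(A, E) = E**2
V(w) = 5 - w (V(w) = 4 - (w - 1) = 4 - (-1 + w) = 4 + (1 - w) = 5 - w)
z = 1/2 (z = ((5 - 1*4) + 0)**2/2 = ((5 - 4) + 0)**2/2 = (1 + 0)**2/2 = (1/2)*1**2 = (1/2)*1 = 1/2 ≈ 0.50000)
C = -3252
((-13 + D(1, 4))**2 - z) - C = ((-13 + 4**2)**2 - 1*1/2) - 1*(-3252) = ((-13 + 16)**2 - 1/2) + 3252 = (3**2 - 1/2) + 3252 = (9 - 1/2) + 3252 = 17/2 + 3252 = 6521/2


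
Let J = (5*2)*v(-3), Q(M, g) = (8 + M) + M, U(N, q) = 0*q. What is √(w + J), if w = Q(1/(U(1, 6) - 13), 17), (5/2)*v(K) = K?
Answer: 3*I*√78/13 ≈ 2.0381*I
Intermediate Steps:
U(N, q) = 0
Q(M, g) = 8 + 2*M
v(K) = 2*K/5
w = 102/13 (w = 8 + 2/(0 - 13) = 8 + 2/(-13) = 8 + 2*(-1/13) = 8 - 2/13 = 102/13 ≈ 7.8462)
J = -12 (J = (5*2)*((⅖)*(-3)) = 10*(-6/5) = -12)
√(w + J) = √(102/13 - 12) = √(-54/13) = 3*I*√78/13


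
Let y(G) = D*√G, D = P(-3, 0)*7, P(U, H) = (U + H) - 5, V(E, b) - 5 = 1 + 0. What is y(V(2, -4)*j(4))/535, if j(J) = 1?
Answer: -56*√6/535 ≈ -0.25640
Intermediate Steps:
V(E, b) = 6 (V(E, b) = 5 + (1 + 0) = 5 + 1 = 6)
P(U, H) = -5 + H + U (P(U, H) = (H + U) - 5 = -5 + H + U)
D = -56 (D = (-5 + 0 - 3)*7 = -8*7 = -56)
y(G) = -56*√G
y(V(2, -4)*j(4))/535 = -56*√6/535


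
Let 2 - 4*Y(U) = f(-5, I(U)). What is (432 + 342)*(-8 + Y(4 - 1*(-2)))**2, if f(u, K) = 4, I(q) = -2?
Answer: 111843/2 ≈ 55922.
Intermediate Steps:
Y(U) = -1/2 (Y(U) = 1/2 - 1/4*4 = 1/2 - 1 = -1/2)
(432 + 342)*(-8 + Y(4 - 1*(-2)))**2 = (432 + 342)*(-8 - 1/2)**2 = 774*(-17/2)**2 = 774*(289/4) = 111843/2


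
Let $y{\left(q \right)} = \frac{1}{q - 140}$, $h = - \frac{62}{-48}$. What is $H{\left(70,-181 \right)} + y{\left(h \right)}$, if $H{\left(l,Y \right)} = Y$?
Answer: $- \frac{602573}{3329} \approx -181.01$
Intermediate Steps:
$h = \frac{31}{24}$ ($h = \left(-62\right) \left(- \frac{1}{48}\right) = \frac{31}{24} \approx 1.2917$)
$y{\left(q \right)} = \frac{1}{-140 + q}$
$H{\left(70,-181 \right)} + y{\left(h \right)} = -181 + \frac{1}{-140 + \frac{31}{24}} = -181 + \frac{1}{- \frac{3329}{24}} = -181 - \frac{24}{3329} = - \frac{602573}{3329}$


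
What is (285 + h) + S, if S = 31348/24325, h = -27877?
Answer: -671144052/24325 ≈ -27591.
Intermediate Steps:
S = 31348/24325 (S = 31348*(1/24325) = 31348/24325 ≈ 1.2887)
(285 + h) + S = (285 - 27877) + 31348/24325 = -27592 + 31348/24325 = -671144052/24325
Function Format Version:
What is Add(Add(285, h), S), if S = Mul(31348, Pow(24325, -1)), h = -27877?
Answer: Rational(-671144052, 24325) ≈ -27591.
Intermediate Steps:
S = Rational(31348, 24325) (S = Mul(31348, Rational(1, 24325)) = Rational(31348, 24325) ≈ 1.2887)
Add(Add(285, h), S) = Add(Add(285, -27877), Rational(31348, 24325)) = Add(-27592, Rational(31348, 24325)) = Rational(-671144052, 24325)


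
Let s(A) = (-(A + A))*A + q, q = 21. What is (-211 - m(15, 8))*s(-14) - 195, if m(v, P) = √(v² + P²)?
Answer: 84393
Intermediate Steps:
m(v, P) = √(P² + v²)
s(A) = 21 - 2*A² (s(A) = (-(A + A))*A + 21 = (-2*A)*A + 21 = -2*A² + 21 = 21 - 2*A²)
(-211 - m(15, 8))*s(-14) - 195 = (-211 - √(8² + 15²))*(21 - 2*(-14)²) - 195 = (-211 - √(64 + 225))*(21 - 2*196) - 195 = (-211 - √289)*(21 - 392) - 195 = (-211 - 1*17)*(-371) - 195 = (-211 - 17)*(-371) - 195 = -228*(-371) - 195 = 84588 - 195 = 84393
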